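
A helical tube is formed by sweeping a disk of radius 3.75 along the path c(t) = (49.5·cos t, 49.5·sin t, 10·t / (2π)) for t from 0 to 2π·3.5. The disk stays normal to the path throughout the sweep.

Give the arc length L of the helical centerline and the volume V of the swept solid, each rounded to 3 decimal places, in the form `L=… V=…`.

2πR = 2π·49.5 = 311.017673
per-turn = √(311.017673² + 10²) = √(96731.9927 + 100) = √96831.9927 = 311.178394
L = 3.5 × 311.178394 = 1089.124378
V = π·3.75² × L = 44.178647 × 1089.124378 = 48116.041103

L=1089.124 V=48116.041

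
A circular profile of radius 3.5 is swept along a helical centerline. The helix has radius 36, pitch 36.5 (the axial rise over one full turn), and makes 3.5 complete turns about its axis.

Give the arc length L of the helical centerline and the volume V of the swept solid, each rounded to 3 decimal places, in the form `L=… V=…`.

L=801.922 V=30861.588

2πR = 2π·36 = 226.194671
per-turn = √(226.194671² + 36.5²) = √(51164.0292 + 1332.25) = √52496.2792 = 229.120665
L = 3.5 × 229.120665 = 801.922328
V = π·3.5² × L = 38.484510 × 801.922328 = 30861.587862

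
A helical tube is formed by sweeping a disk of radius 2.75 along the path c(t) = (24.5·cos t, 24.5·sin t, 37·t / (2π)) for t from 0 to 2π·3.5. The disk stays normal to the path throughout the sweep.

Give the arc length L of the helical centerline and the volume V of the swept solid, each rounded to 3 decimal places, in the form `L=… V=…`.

L=554.128 V=13165.129

2πR = 2π·24.5 = 153.938040
per-turn = √(153.938040² + 37²) = √(23696.9202 + 1369) = √25065.9202 = 158.322204
L = 3.5 × 158.322204 = 554.127713
V = π·2.75² × L = 23.758294 × 554.127713 = 13165.129359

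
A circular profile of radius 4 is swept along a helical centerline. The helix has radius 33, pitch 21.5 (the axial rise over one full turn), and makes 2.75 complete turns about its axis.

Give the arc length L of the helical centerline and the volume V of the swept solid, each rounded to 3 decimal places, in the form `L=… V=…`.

L=573.256 V=28815.003

2πR = 2π·33 = 207.345115
per-turn = √(207.345115² + 21.5²) = √(42991.9968 + 462.25) = √43454.2468 = 208.456822
L = 2.75 × 208.456822 = 573.256261
V = π·4² × L = 50.265482 × 573.256261 = 28815.002550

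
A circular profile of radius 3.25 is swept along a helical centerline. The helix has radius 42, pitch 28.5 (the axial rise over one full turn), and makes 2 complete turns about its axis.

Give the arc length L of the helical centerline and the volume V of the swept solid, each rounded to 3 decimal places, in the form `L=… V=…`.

2πR = 2π·42 = 263.893783
per-turn = √(263.893783² + 28.5²) = √(69639.9287 + 812.25) = √70452.1787 = 265.428293
L = 2 × 265.428293 = 530.856586
V = π·3.25² × L = 33.183072 × 530.856586 = 17615.452520

L=530.857 V=17615.453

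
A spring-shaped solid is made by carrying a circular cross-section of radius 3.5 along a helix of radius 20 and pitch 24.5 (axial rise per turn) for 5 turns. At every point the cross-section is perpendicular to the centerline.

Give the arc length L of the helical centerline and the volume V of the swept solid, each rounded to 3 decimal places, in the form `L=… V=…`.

2πR = 2π·20 = 125.663706
per-turn = √(125.663706² + 24.5²) = √(15791.3670 + 600.25) = √16391.6170 = 128.029751
L = 5 × 128.029751 = 640.148753
V = π·3.5² × L = 38.484510 × 640.148753 = 24635.811093

L=640.149 V=24635.811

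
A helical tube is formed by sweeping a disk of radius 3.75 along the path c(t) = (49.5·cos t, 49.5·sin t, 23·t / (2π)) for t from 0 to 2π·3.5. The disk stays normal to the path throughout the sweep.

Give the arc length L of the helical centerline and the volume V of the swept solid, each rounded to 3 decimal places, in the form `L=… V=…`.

2πR = 2π·49.5 = 311.017673
per-turn = √(311.017673² + 23²) = √(96731.9927 + 529) = √97260.9927 = 311.866947
L = 3.5 × 311.866947 = 1091.534315
V = π·3.75² × L = 44.178647 × 1091.534315 = 48222.508857

L=1091.534 V=48222.509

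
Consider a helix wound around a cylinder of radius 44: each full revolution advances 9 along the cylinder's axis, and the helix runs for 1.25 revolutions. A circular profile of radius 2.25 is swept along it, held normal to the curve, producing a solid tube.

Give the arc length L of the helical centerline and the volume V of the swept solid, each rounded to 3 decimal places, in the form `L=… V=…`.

L=345.758 V=5499.048

2πR = 2π·44 = 276.460154
per-turn = √(276.460154² + 9²) = √(76430.2165 + 81) = √76511.2165 = 276.606610
L = 1.25 × 276.606610 = 345.758262
V = π·2.25² × L = 15.904313 × 345.758262 = 5499.047555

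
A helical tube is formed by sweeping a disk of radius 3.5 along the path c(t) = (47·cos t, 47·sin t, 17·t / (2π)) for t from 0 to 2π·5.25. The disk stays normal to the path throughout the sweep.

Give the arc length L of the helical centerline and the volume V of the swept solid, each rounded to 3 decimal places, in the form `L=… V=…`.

2πR = 2π·47 = 295.309709
per-turn = √(295.309709² + 17²) = √(87207.8245 + 289) = √87496.8245 = 295.798622
L = 5.25 × 295.798622 = 1552.942763
V = π·3.5² × L = 38.484510 × 1552.942763 = 59764.241300

L=1552.943 V=59764.241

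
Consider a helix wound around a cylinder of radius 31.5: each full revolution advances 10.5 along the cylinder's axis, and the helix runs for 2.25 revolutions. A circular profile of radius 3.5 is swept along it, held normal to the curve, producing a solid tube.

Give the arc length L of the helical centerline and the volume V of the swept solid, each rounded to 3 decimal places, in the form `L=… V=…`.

2πR = 2π·31.5 = 197.920337
per-turn = √(197.920337² + 10.5²) = √(39172.4599 + 110.25) = √39282.7099 = 198.198663
L = 2.25 × 198.198663 = 445.946991
V = π·3.5² × L = 38.484510 × 445.946991 = 17162.051434

L=445.947 V=17162.051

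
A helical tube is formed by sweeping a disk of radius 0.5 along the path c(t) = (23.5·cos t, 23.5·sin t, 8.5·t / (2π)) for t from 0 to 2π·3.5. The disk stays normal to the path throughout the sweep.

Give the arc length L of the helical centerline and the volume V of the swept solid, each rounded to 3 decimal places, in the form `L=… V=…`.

L=517.648 V=406.559

2πR = 2π·23.5 = 147.654855
per-turn = √(147.654855² + 8.5²) = √(21801.9561 + 72.25) = √21874.2061 = 147.899311
L = 3.5 × 147.899311 = 517.647588
V = π·0.5² × L = 0.785398 × 517.647588 = 406.559465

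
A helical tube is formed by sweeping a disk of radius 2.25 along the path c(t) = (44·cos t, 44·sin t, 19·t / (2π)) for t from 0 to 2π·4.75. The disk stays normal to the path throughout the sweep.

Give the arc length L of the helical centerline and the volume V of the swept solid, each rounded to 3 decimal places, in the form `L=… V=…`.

2πR = 2π·44 = 276.460154
per-turn = √(276.460154² + 19²) = √(76430.2165 + 361) = √76791.2165 = 277.112281
L = 4.75 × 277.112281 = 1316.283336
V = π·2.25² × L = 15.904313 × 1316.283336 = 20934.581928

L=1316.283 V=20934.582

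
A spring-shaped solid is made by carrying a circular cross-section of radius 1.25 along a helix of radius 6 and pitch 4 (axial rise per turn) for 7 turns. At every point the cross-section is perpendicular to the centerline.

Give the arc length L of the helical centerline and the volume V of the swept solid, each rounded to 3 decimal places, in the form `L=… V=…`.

2πR = 2π·6 = 37.699112
per-turn = √(37.699112² + 4²) = √(1421.2230 + 16) = √1437.2230 = 37.910725
L = 7 × 37.910725 = 265.375072
V = π·1.25² × L = 4.908739 × 265.375072 = 1302.656837

L=265.375 V=1302.657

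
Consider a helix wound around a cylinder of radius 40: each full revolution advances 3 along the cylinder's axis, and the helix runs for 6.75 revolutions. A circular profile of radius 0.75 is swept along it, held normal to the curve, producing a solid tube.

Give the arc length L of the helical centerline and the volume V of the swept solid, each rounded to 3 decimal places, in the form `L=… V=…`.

L=1696.581 V=2998.106

2πR = 2π·40 = 251.327412
per-turn = √(251.327412² + 3²) = √(63165.4682 + 9) = √63174.4682 = 251.345317
L = 6.75 × 251.345317 = 1696.580887
V = π·0.75² × L = 1.767146 × 1696.580887 = 2998.105903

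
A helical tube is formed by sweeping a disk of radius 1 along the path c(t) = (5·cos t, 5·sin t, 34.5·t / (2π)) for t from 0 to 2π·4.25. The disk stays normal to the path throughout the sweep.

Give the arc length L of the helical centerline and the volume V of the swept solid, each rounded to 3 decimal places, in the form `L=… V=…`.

2πR = 2π·5 = 31.415927
per-turn = √(31.415927² + 34.5²) = √(986.9604 + 1190.25) = √2177.2104 = 46.660588
L = 4.25 × 46.660588 = 198.307498
V = π·1² × L = 3.141593 × 198.307498 = 623.001377

L=198.307 V=623.001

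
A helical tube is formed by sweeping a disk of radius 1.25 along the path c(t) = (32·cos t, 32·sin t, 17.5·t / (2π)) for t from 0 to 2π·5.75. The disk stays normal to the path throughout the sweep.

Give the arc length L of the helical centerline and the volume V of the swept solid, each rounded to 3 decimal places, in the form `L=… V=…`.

L=1160.477 V=5696.478

2πR = 2π·32 = 201.061930
per-turn = √(201.061930² + 17.5²) = √(40425.8996 + 306.25) = √40732.1496 = 201.822074
L = 5.75 × 201.822074 = 1160.476927
V = π·1.25² × L = 4.908739 × 1160.476927 = 5696.477792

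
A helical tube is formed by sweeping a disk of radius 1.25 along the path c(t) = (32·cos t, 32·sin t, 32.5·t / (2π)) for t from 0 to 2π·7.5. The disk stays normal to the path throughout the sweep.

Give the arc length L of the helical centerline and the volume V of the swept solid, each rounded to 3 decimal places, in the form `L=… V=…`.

L=1527.538 V=7498.282

2πR = 2π·32 = 201.061930
per-turn = √(201.061930² + 32.5²) = √(40425.8996 + 1056.25) = √41482.1496 = 203.671671
L = 7.5 × 203.671671 = 1527.537534
V = π·1.25² × L = 4.908739 × 1527.537534 = 7498.282334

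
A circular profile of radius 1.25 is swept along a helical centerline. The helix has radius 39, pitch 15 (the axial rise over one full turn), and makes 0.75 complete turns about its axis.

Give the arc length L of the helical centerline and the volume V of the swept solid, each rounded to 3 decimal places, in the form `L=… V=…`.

2πR = 2π·39 = 245.044227
per-turn = √(245.044227² + 15²) = √(60046.6732 + 225) = √60271.6732 = 245.502899
L = 0.75 × 245.502899 = 184.127174
V = π·1.25² × L = 4.908739 × 184.127174 = 903.832151

L=184.127 V=903.832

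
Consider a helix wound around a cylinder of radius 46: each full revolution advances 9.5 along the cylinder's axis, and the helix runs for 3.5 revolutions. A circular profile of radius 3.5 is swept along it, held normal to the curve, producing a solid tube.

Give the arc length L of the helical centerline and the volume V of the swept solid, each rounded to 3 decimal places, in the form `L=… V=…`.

2πR = 2π·46 = 289.026524
per-turn = √(289.026524² + 9.5²) = √(83536.3317 + 90.25) = √83626.5817 = 289.182610
L = 3.5 × 289.182610 = 1012.139133
V = π·3.5² × L = 38.484510 × 1012.139133 = 38951.678605

L=1012.139 V=38951.679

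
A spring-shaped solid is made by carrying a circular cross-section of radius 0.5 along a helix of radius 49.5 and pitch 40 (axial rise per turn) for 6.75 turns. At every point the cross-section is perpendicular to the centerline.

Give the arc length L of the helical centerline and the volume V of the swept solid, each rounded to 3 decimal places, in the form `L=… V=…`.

L=2116.660 V=1662.421

2πR = 2π·49.5 = 311.017673
per-turn = √(311.017673² + 40²) = √(96731.9927 + 1600) = √98331.9927 = 313.579324
L = 6.75 × 313.579324 = 2116.660440
V = π·0.5² × L = 0.785398 × 2116.660440 = 1662.421222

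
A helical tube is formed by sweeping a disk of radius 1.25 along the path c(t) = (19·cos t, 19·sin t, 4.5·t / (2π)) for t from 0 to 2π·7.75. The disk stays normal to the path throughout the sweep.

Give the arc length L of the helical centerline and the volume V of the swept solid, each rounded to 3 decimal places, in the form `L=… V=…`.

L=925.856 V=4544.786

2πR = 2π·19 = 119.380521
per-turn = √(119.380521² + 4.5²) = √(14251.7088 + 20.25) = √14271.9588 = 119.465304
L = 7.75 × 119.465304 = 925.856103
V = π·1.25² × L = 4.908739 × 925.856103 = 4544.785516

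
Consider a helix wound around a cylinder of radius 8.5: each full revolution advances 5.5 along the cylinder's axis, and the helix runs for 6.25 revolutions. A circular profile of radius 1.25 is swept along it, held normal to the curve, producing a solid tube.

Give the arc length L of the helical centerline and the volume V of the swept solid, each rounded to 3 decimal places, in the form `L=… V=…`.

L=335.560 V=1647.174

2πR = 2π·8.5 = 53.407075
per-turn = √(53.407075² + 5.5²) = √(2852.3157 + 30.25) = √2882.5657 = 53.689530
L = 6.25 × 53.689530 = 335.559565
V = π·1.25² × L = 4.908739 × 335.559565 = 1647.174162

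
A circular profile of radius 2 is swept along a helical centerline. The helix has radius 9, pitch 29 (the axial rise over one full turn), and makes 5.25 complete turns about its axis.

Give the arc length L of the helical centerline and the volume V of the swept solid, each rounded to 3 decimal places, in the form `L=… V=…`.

L=333.644 V=4192.690

2πR = 2π·9 = 56.548668
per-turn = √(56.548668² + 29²) = √(3197.7518 + 841) = √4038.7518 = 63.551175
L = 5.25 × 63.551175 = 333.643668
V = π·2² × L = 12.566371 × 333.643668 = 4192.689985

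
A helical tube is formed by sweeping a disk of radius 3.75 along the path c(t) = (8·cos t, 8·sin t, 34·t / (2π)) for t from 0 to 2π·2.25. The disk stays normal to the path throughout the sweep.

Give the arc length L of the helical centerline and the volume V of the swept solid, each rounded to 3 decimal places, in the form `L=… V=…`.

L=136.540 V=6032.166

2πR = 2π·8 = 50.265482
per-turn = √(50.265482² + 34²) = √(2526.6187 + 1156) = √3682.6187 = 60.684584
L = 2.25 × 60.684584 = 136.540314
V = π·3.75² × L = 44.178647 × 136.540314 = 6032.166284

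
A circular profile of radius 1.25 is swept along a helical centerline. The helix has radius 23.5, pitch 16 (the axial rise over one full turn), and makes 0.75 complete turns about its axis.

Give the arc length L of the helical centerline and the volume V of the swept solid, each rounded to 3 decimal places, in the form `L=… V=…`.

L=111.389 V=546.781

2πR = 2π·23.5 = 147.654855
per-turn = √(147.654855² + 16²) = √(21801.9561 + 256) = √22057.9561 = 148.519211
L = 0.75 × 148.519211 = 111.389408
V = π·1.25² × L = 4.908739 × 111.389408 = 546.781480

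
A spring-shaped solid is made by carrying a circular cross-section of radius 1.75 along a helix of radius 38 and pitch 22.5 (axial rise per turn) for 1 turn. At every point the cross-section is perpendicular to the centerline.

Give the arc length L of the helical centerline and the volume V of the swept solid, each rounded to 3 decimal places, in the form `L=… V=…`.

2πR = 2π·38 = 238.761042
per-turn = √(238.761042² + 22.5²) = √(57006.8350 + 506.25) = √57513.0850 = 239.818859
L = 1 × 239.818859 = 239.818859
V = π·1.75² × L = 9.621128 × 239.818859 = 2307.327817

L=239.819 V=2307.328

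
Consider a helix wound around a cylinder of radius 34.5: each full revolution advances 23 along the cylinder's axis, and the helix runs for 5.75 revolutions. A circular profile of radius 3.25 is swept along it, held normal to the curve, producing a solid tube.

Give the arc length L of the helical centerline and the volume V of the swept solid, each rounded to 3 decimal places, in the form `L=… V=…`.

L=1253.423 V=41592.437

2πR = 2π·34.5 = 216.769893
per-turn = √(216.769893² + 23²) = √(46989.1866 + 529) = √47518.1866 = 217.986666
L = 5.75 × 217.986666 = 1253.423329
V = π·3.25² × L = 33.183072 × 1253.423329 = 41592.437095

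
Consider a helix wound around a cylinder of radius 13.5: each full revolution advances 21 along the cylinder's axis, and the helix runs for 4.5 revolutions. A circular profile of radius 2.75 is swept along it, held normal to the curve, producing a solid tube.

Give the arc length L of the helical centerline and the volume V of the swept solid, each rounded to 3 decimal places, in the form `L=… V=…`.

L=393.227 V=9342.413

2πR = 2π·13.5 = 84.823002
per-turn = √(84.823002² + 21²) = √(7194.9416 + 441) = √7635.9416 = 87.383875
L = 4.5 × 87.383875 = 393.227437
V = π·2.75² × L = 23.758294 × 393.227437 = 9342.413242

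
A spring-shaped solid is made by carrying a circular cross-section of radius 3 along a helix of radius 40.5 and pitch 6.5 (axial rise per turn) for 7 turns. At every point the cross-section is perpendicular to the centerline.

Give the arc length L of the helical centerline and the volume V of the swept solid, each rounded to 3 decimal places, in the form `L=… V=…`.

2πR = 2π·40.5 = 254.469005
per-turn = √(254.469005² + 6.5²) = √(64754.4745 + 42.25) = √64796.7245 = 254.552007
L = 7 × 254.552007 = 1781.864052
V = π·3² × L = 28.274334 × 1781.864052 = 50381.019135

L=1781.864 V=50381.019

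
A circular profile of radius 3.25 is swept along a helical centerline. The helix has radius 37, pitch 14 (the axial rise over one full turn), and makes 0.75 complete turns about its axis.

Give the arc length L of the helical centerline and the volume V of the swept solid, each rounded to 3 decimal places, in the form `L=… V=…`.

L=174.674 V=5796.229

2πR = 2π·37 = 232.477856
per-turn = √(232.477856² + 14²) = √(54045.9537 + 196) = √54241.9537 = 232.899020
L = 0.75 × 232.899020 = 174.674265
V = π·3.25² × L = 33.183072 × 174.674265 = 5796.228792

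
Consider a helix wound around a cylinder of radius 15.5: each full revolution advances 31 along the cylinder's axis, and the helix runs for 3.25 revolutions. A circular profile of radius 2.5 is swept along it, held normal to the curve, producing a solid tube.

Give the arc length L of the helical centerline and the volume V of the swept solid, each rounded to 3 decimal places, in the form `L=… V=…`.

L=332.164 V=6522.015

2πR = 2π·15.5 = 97.389372
per-turn = √(97.389372² + 31²) = √(9484.6898 + 961) = √10445.6898 = 102.204158
L = 3.25 × 102.204158 = 332.163512
V = π·2.5² × L = 19.634954 × 332.163512 = 6522.015310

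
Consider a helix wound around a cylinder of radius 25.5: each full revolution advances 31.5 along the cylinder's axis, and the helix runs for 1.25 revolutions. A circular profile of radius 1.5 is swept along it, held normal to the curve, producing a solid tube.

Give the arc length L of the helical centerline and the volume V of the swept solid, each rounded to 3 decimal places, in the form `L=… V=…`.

2πR = 2π·25.5 = 160.221225
per-turn = √(160.221225² + 31.5²) = √(25670.8410 + 992.25) = √26663.0910 = 163.288368
L = 1.25 × 163.288368 = 204.110460
V = π·1.5² × L = 7.068583 × 204.110460 = 1442.771822

L=204.110 V=1442.772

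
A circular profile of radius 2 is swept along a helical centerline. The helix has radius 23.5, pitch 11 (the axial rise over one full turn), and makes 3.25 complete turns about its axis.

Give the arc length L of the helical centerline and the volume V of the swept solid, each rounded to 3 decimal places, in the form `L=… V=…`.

L=481.208 V=6047.039

2πR = 2π·23.5 = 147.654855
per-turn = √(147.654855² + 11²) = √(21801.9561 + 121) = √21922.9561 = 148.064027
L = 3.25 × 148.064027 = 481.208088
V = π·2² × L = 12.566371 × 481.208088 = 6047.039178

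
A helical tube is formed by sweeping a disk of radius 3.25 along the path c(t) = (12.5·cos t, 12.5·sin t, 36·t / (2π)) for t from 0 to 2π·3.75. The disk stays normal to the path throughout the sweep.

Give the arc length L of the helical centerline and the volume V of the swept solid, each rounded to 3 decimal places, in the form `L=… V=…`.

2πR = 2π·12.5 = 78.539816
per-turn = √(78.539816² + 36²) = √(6168.5028 + 1296) = √7464.5028 = 86.397354
L = 3.75 × 86.397354 = 323.990077
V = π·3.25² × L = 33.183072 × 323.990077 = 10750.986180

L=323.990 V=10750.986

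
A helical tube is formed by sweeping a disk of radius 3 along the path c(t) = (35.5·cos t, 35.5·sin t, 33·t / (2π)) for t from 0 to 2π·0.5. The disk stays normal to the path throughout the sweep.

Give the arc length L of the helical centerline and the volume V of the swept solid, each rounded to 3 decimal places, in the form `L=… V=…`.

L=112.740 V=3187.662

2πR = 2π·35.5 = 223.053078
per-turn = √(223.053078² + 33²) = √(49752.6758 + 1089) = √50841.6758 = 225.480988
L = 0.5 × 225.480988 = 112.740494
V = π·3² × L = 28.274334 × 112.740494 = 3187.662364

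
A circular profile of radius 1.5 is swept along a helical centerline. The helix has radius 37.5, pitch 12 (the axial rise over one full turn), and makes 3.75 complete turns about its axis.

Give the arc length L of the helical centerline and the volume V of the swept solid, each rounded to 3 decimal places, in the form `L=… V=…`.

2πR = 2π·37.5 = 235.619449
per-turn = √(235.619449² + 12²) = √(55516.5248 + 144) = √55660.5248 = 235.924829
L = 3.75 × 235.924829 = 884.718107
V = π·1.5² × L = 7.068583 × 884.718107 = 6253.703789

L=884.718 V=6253.704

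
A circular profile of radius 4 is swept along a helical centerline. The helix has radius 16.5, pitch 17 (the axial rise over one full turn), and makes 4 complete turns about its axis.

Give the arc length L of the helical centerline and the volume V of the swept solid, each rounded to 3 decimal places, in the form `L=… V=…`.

2πR = 2π·16.5 = 103.672558
per-turn = √(103.672558² + 17²) = √(10747.9992 + 289) = √11036.9992 = 105.057123
L = 4 × 105.057123 = 420.228494
V = π·4² × L = 50.265482 × 420.228494 = 21122.987988

L=420.228 V=21122.988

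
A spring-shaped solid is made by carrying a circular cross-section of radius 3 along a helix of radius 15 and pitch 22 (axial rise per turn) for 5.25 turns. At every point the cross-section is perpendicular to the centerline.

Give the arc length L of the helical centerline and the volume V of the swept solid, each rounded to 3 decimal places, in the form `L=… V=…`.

L=508.102 V=14366.259

2πR = 2π·15 = 94.247780
per-turn = √(94.247780² + 22²) = √(8882.6440 + 484) = √9366.6440 = 96.781424
L = 5.25 × 96.781424 = 508.102474
V = π·3² × L = 28.274334 × 508.102474 = 14366.258999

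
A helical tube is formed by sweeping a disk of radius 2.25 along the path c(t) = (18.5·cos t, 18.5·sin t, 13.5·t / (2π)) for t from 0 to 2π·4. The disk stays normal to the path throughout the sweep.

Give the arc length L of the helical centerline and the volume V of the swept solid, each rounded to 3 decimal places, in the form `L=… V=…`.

L=468.081 V=7444.507

2πR = 2π·18.5 = 116.238928
per-turn = √(116.238928² + 13.5²) = √(13511.4884 + 182.25) = √13693.7384 = 117.020248
L = 4 × 117.020248 = 468.080992
V = π·2.25² × L = 15.904313 × 468.080992 = 7444.506512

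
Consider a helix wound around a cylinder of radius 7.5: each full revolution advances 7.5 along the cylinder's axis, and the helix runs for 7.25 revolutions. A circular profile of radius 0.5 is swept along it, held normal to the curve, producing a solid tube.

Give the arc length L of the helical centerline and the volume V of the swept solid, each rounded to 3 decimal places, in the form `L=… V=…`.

2πR = 2π·7.5 = 47.123890
per-turn = √(47.123890² + 7.5²) = √(2220.6610 + 56.25) = √2276.9110 = 47.716988
L = 7.25 × 47.716988 = 345.948167
V = π·0.5² × L = 0.785398 × 345.948167 = 271.707055

L=345.948 V=271.707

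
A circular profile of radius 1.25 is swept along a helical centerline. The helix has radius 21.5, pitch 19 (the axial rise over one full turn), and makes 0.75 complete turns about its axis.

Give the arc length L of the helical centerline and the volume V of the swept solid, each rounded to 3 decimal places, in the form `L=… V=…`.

2πR = 2π·21.5 = 135.088484
per-turn = √(135.088484² + 19²) = √(18248.8985 + 361) = √18609.8985 = 136.418102
L = 0.75 × 136.418102 = 102.313576
V = π·1.25² × L = 4.908739 × 102.313576 = 502.230594

L=102.314 V=502.231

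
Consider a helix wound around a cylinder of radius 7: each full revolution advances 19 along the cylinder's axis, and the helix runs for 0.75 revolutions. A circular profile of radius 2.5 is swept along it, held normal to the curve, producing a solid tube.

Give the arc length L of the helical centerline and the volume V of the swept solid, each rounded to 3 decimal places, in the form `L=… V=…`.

L=35.933 V=705.544

2πR = 2π·7 = 43.982297
per-turn = √(43.982297² + 19²) = √(1934.4425 + 361) = √2295.4425 = 47.910776
L = 0.75 × 47.910776 = 35.933082
V = π·2.5² × L = 19.634954 × 35.933082 = 705.544416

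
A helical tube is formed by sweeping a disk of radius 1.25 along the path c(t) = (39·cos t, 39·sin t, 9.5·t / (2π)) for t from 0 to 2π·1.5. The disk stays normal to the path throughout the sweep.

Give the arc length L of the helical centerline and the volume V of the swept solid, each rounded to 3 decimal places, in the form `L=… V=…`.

L=367.842 V=1805.642

2πR = 2π·39 = 245.044227
per-turn = √(245.044227² + 9.5²) = √(60046.6732 + 90.25) = √60136.9232 = 245.228308
L = 1.5 × 245.228308 = 367.842462
V = π·1.25² × L = 4.908739 × 367.842462 = 1805.642465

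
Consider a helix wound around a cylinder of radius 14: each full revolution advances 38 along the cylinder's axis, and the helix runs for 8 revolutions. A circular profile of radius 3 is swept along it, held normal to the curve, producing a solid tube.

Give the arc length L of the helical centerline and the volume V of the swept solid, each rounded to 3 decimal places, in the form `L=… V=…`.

L=766.572 V=21674.324

2πR = 2π·14 = 87.964594
per-turn = √(87.964594² + 38²) = √(7737.7699 + 1444) = √9181.7699 = 95.821552
L = 8 × 95.821552 = 766.572417
V = π·3² × L = 28.274334 × 766.572417 = 21674.324462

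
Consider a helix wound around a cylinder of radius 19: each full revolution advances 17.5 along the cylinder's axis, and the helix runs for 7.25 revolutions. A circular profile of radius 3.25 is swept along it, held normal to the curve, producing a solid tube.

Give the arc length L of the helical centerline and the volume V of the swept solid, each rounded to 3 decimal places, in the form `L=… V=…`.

2πR = 2π·19 = 119.380521
per-turn = √(119.380521² + 17.5²) = √(14251.7088 + 306.25) = √14557.9588 = 120.656366
L = 7.25 × 120.656366 = 874.758656
V = π·3.25² × L = 33.183072 × 874.758656 = 29027.179833

L=874.759 V=29027.180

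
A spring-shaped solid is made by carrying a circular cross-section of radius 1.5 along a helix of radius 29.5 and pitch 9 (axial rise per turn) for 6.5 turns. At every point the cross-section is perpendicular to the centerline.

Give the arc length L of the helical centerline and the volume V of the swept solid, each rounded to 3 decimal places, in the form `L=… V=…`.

2πR = 2π·29.5 = 185.353967
per-turn = √(185.353967² + 9²) = √(34356.0929 + 81) = √34437.0929 = 185.572339
L = 6.5 × 185.572339 = 1206.220202
V = π·1.5² × L = 7.068583 × 1206.220202 = 8526.268182

L=1206.220 V=8526.268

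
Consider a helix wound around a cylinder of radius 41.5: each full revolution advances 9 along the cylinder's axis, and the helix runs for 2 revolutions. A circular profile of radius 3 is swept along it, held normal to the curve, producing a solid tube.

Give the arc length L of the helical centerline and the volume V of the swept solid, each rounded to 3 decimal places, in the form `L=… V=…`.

L=521.815 V=14753.969

2πR = 2π·41.5 = 260.752190
per-turn = √(260.752190² + 9²) = √(67991.7047 + 81) = √68072.7047 = 260.907464
L = 2 × 260.907464 = 521.814928
V = π·3² × L = 28.274334 × 521.814928 = 14753.969493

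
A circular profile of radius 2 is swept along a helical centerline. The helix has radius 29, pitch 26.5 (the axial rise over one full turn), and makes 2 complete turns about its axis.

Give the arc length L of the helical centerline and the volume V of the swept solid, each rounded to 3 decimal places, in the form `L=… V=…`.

L=368.259 V=4627.674

2πR = 2π·29 = 182.212374
per-turn = √(182.212374² + 26.5²) = √(33201.3492 + 702.25) = √33903.5992 = 184.129300
L = 2 × 184.129300 = 368.258600
V = π·2² × L = 12.566371 × 368.258600 = 4627.674055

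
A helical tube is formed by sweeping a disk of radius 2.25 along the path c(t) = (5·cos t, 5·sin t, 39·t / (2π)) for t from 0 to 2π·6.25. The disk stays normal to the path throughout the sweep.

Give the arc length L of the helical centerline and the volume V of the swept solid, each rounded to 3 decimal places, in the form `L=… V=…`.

L=312.997 V=4978.004

2πR = 2π·5 = 31.415927
per-turn = √(31.415927² + 39²) = √(986.9604 + 1521) = √2507.9604 = 50.079541
L = 6.25 × 50.079541 = 312.997132
V = π·2.25² × L = 15.904313 × 312.997132 = 4978.004297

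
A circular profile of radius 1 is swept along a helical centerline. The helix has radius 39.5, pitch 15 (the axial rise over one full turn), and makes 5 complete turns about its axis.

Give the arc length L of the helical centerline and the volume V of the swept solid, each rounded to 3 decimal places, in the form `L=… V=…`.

L=1243.193 V=3905.608

2πR = 2π·39.5 = 248.185820
per-turn = √(248.185820² + 15²) = √(61596.2011 + 225) = √61821.2011 = 248.638696
L = 5 × 248.638696 = 1243.193479
V = π·1² × L = 3.141593 × 1243.193479 = 3905.607501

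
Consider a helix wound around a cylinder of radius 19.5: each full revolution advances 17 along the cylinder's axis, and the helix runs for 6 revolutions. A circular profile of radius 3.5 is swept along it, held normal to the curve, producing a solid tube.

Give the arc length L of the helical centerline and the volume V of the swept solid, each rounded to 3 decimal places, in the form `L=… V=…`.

2πR = 2π·19.5 = 122.522113
per-turn = √(122.522113² + 17²) = √(15011.6683 + 289) = √15300.6683 = 123.695870
L = 6 × 123.695870 = 742.175221
V = π·3.5² × L = 38.484510 × 742.175221 = 28562.249717

L=742.175 V=28562.250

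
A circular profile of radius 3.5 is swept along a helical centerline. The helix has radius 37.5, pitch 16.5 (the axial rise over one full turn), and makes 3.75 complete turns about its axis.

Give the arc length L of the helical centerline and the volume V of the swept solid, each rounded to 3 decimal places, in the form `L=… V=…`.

2πR = 2π·37.5 = 235.619449
per-turn = √(235.619449² + 16.5²) = √(55516.5248 + 272.25) = √55788.7748 = 236.196475
L = 3.75 × 236.196475 = 885.736781
V = π·3.5² × L = 38.484510 × 885.736781 = 34087.146007

L=885.737 V=34087.146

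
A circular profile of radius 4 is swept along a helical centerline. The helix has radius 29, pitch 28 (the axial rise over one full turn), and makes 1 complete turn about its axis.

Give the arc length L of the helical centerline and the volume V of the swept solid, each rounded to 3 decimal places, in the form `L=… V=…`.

L=184.351 V=9266.500

2πR = 2π·29 = 182.212374
per-turn = √(182.212374² + 28²) = √(33201.3492 + 784) = √33985.3492 = 184.351157
L = 1 × 184.351157 = 184.351157
V = π·4² × L = 50.265482 × 184.351157 = 9266.499864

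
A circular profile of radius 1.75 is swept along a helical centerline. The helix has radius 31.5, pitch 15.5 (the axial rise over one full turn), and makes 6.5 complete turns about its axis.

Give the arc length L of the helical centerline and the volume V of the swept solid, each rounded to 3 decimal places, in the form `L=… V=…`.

2πR = 2π·31.5 = 197.920337
per-turn = √(197.920337² + 15.5²) = √(39172.4599 + 240.25) = √39412.7099 = 198.526346
L = 6.5 × 198.526346 = 1290.421246
V = π·1.75² × L = 9.621128 × 1290.421246 = 12415.307338

L=1290.421 V=12415.307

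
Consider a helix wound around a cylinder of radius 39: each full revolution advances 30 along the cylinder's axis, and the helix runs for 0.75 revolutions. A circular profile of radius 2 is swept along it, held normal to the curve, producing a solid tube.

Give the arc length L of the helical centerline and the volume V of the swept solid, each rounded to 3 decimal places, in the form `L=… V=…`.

2πR = 2π·39 = 245.044227
per-turn = √(245.044227² + 30²) = √(60046.6732 + 900) = √60946.6732 = 246.873800
L = 0.75 × 246.873800 = 185.155350
V = π·2² × L = 12.566371 × 185.155350 = 2326.730750

L=185.155 V=2326.731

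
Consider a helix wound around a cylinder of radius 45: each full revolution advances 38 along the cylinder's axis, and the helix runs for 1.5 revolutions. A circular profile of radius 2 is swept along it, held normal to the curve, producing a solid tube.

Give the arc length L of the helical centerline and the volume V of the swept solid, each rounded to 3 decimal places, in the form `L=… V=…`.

2πR = 2π·45 = 282.743339
per-turn = √(282.743339² + 38²) = √(79943.7956 + 1444) = √81387.7956 = 285.285463
L = 1.5 × 285.285463 = 427.928195
V = π·2² × L = 12.566371 × 427.928195 = 5377.504297

L=427.928 V=5377.504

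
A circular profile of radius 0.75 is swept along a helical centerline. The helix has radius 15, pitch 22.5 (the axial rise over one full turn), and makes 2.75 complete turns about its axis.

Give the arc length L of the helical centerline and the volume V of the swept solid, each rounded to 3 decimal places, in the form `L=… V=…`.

2πR = 2π·15 = 94.247780
per-turn = √(94.247780² + 22.5²) = √(8882.6440 + 506.25) = √9388.8940 = 96.896305
L = 2.75 × 96.896305 = 266.464839
V = π·0.75² × L = 1.767146 × 266.464839 = 470.882240

L=266.465 V=470.882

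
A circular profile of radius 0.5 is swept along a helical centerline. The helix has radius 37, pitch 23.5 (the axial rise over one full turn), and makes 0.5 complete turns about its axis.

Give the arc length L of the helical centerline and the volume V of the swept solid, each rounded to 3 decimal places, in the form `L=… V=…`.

2πR = 2π·37 = 232.477856
per-turn = √(232.477856² + 23.5²) = √(54045.9537 + 552.25) = √54598.2037 = 233.662585
L = 0.5 × 233.662585 = 116.831293
V = π·0.5² × L = 0.785398 × 116.831293 = 91.759083

L=116.831 V=91.759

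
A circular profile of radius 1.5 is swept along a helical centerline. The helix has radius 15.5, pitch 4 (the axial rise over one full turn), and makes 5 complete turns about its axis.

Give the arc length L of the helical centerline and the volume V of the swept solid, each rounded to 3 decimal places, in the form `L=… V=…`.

L=487.357 V=3444.927

2πR = 2π·15.5 = 97.389372
per-turn = √(97.389372² + 4²) = √(9484.6898 + 16) = √9500.6898 = 97.471482
L = 5 × 97.471482 = 487.357411
V = π·1.5² × L = 7.068583 × 487.357411 = 3444.926537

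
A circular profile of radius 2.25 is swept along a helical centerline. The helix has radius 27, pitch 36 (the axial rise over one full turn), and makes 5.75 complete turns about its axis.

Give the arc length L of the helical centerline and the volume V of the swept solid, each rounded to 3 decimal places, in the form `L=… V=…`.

2πR = 2π·27 = 169.646003
per-turn = √(169.646003² + 36²) = √(28779.7664 + 1296) = √30075.7664 = 173.423662
L = 5.75 × 173.423662 = 997.186055
V = π·2.25² × L = 15.904313 × 997.186055 = 15859.558943

L=997.186 V=15859.559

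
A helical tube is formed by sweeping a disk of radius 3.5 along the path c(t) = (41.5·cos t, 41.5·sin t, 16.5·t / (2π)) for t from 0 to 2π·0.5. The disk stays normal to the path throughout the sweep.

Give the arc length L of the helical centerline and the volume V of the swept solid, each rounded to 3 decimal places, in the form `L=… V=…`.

2πR = 2π·41.5 = 260.752190
per-turn = √(260.752190² + 16.5²) = √(67991.7047 + 272.25) = √68263.9547 = 261.273716
L = 0.5 × 261.273716 = 130.636858
V = π·3.5² × L = 38.484510 × 130.636858 = 5027.495471

L=130.637 V=5027.495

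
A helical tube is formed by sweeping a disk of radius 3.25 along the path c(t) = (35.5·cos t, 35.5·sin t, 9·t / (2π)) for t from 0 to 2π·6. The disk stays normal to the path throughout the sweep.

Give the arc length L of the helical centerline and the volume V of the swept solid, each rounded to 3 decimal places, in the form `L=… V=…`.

L=1339.407 V=44445.655

2πR = 2π·35.5 = 223.053078
per-turn = √(223.053078² + 9²) = √(49752.6758 + 81) = √49833.6758 = 223.234576
L = 6 × 223.234576 = 1339.407454
V = π·3.25² × L = 33.183072 × 1339.407454 = 44445.654530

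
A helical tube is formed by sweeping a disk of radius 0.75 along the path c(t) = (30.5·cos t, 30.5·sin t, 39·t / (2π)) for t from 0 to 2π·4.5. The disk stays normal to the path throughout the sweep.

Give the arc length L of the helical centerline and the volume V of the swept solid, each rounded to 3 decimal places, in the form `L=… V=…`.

2πR = 2π·30.5 = 191.637152
per-turn = √(191.637152² + 39²) = √(36724.7980 + 1521) = √38245.7980 = 195.565329
L = 4.5 × 195.565329 = 880.043981
V = π·0.75² × L = 1.767146 × 880.043981 = 1555.166085

L=880.044 V=1555.166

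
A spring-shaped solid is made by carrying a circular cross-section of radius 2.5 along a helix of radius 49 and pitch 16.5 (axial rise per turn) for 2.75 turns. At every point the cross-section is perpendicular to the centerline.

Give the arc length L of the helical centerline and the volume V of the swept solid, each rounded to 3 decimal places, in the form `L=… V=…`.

2πR = 2π·49 = 307.876080
per-turn = √(307.876080² + 16.5²) = √(94787.6807 + 272.25) = √95059.9307 = 308.317905
L = 2.75 × 308.317905 = 847.874239
V = π·2.5² × L = 19.634954 × 847.874239 = 16647.971759

L=847.874 V=16647.972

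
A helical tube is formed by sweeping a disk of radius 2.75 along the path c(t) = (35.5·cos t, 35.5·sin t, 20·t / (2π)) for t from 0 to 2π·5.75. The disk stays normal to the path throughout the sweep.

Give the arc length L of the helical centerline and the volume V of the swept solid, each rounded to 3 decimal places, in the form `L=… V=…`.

L=1287.701 V=30593.570

2πR = 2π·35.5 = 223.053078
per-turn = √(223.053078² + 20²) = √(49752.6758 + 400) = √50152.6758 = 223.947931
L = 5.75 × 223.947931 = 1287.700603
V = π·2.75² × L = 23.758294 × 1287.700603 = 30593.570082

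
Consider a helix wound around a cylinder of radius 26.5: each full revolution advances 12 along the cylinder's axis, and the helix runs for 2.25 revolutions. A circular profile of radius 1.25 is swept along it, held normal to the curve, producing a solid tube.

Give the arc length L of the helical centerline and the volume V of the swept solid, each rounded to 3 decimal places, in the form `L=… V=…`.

2πR = 2π·26.5 = 166.504411
per-turn = √(166.504411² + 12²) = √(27723.7188 + 144) = √27867.7188 = 166.936272
L = 2.25 × 166.936272 = 375.606611
V = π·1.25² × L = 4.908739 × 375.606611 = 1843.754640

L=375.607 V=1843.755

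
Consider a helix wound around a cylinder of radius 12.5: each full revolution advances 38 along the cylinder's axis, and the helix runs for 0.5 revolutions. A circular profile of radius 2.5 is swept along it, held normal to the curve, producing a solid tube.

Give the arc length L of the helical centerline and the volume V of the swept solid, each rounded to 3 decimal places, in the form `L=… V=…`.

2πR = 2π·12.5 = 78.539816
per-turn = √(78.539816² + 38²) = √(6168.5028 + 1444) = √7612.5028 = 87.249658
L = 0.5 × 87.249658 = 43.624829
V = π·2.5² × L = 19.634954 × 43.624829 = 856.571510

L=43.625 V=856.572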